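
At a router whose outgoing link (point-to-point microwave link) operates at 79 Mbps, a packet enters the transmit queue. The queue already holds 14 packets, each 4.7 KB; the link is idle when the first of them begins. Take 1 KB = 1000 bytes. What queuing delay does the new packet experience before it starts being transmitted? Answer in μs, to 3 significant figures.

6660 μs

Each queued packet: L/R = 37600/79000000 = 475.949 μs.
14 queued → 6663.29 μs.
Queuing delay = 6660 μs.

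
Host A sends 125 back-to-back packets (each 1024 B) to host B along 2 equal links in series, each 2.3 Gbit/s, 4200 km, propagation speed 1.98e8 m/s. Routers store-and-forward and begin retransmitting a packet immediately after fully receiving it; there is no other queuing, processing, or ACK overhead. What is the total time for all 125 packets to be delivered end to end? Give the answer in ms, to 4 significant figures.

42.87 ms

Per-hop transmission t_tx = L/R = 8192/2300000000 = 0.00356174 ms.
Per-hop propagation t_prop = 4200000/198000000 = 21.2121 ms.
Pipeline fill: first packet needs 2·t_tx to clear all hops; remaining 124 packets each add one t_tx.
Total = (2+125-1)·t_tx + 2·t_prop = 126·0.00356174 + 2·21.2121 = 42.87 ms.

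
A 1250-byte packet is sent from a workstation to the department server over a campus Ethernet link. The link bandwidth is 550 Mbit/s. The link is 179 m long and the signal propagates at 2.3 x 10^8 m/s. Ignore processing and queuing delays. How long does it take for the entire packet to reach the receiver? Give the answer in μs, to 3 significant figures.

L = 1250 × 8 = 10000 bits.
Transmission delay = L/R = 10000 / 550000000 = 18.1818 μs.
Propagation delay = d/s = 179 m / 2.3e+08 m/s = 0.778261 μs.
Total = 19.0 μs.

19.0 μs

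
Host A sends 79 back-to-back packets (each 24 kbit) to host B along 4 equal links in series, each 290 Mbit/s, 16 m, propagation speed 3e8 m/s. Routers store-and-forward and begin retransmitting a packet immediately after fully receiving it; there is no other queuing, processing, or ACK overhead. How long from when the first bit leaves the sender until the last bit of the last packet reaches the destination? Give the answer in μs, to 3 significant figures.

Per-hop transmission t_tx = L/R = 24000/290000000 = 82.7586 μs.
Per-hop propagation t_prop = 16/300000000 = 0.0533333 μs.
Pipeline fill: first packet needs 4·t_tx to clear all hops; remaining 78 packets each add one t_tx.
Total = (4+79-1)·t_tx + 4·t_prop = 82·82.7586 + 4·0.0533333 = 6790 μs.

6790 μs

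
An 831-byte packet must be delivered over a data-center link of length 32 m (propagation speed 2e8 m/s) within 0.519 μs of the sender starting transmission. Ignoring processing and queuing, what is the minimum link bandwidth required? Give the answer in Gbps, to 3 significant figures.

L = 6648 bits.
Propagation delay = 32 / 200000000 = 0.16 μs.
Transmission budget = 0.519 − 0.16 = 0.359 μs.
R ≥ L / t_tx = 6648 bits / 3.59e-07 s = 18.5 Gbps.

18.5 Gbps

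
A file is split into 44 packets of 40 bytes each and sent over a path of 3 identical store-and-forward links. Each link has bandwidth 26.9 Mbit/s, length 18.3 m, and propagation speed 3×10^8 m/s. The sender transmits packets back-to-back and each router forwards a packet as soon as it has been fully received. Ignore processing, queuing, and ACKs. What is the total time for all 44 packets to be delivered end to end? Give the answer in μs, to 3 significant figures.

547 μs

Per-hop transmission t_tx = L/R = 320/26900000 = 11.8959 μs.
Per-hop propagation t_prop = 18.3/300000000 = 0.061 μs.
Pipeline fill: first packet needs 3·t_tx to clear all hops; remaining 43 packets each add one t_tx.
Total = (3+44-1)·t_tx + 3·t_prop = 46·11.8959 + 3·0.061 = 547 μs.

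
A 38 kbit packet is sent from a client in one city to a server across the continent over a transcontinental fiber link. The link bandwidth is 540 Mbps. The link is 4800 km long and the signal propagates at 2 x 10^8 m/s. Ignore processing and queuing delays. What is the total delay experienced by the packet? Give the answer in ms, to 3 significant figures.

24.1 ms

L = 38000 bits.
Transmission delay = L/R = 38000 / 540000000 = 0.0703704 ms.
Propagation delay = d/s = 4800000 m / 200000000 m/s = 24 ms.
Total = 24.1 ms.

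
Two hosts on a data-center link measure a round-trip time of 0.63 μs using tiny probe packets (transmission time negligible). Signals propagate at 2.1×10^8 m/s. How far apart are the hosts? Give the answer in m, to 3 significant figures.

One-way propagation = RTT/2 = 0.315 μs.
d = s × t = 210000000 × 3.15e-07 = 66.2 m.

66.2 m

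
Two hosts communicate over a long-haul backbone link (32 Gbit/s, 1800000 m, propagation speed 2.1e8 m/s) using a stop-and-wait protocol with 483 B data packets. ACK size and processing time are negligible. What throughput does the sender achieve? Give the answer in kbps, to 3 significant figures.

t_tx = L/R = 3864/32000000000 = 1.2075e-07 s.
t_prop = 1800000/210000000 = 0.00857143 s; RTT = 0.0171429 s.
Cycle = t_tx + RTT = 0.017143 s.
Throughput = L / cycle = 3864 / 0.017143 = 225 kbps.

225 kbps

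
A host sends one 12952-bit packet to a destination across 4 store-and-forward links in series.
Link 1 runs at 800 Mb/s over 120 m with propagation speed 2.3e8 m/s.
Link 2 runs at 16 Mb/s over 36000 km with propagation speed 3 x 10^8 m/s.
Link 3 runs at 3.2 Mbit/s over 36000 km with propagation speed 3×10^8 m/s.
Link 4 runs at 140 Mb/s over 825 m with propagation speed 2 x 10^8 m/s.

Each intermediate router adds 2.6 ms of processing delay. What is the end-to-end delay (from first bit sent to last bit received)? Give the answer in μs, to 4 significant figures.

Transmission delays (L/R per hop): 16.19, 809.5, 4047.5, 92.5143 μs; sum = 4965.7 μs.
Propagation delays (d/s per hop): 0.521739, 120000, 120000, 4.125 μs; sum = 240005 μs.
Processing at 3 router(s): 3 × 2.6 ms = 7800 μs.
End-to-end = 252800 μs.

252800 μs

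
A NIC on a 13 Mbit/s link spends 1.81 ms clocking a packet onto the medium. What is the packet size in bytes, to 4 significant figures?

L = R × t_tx = 13000000 b/s × 0.00181 s = 23530 bits.
In bytes: 23530 / 8 = 2941 bytes.

2941 bytes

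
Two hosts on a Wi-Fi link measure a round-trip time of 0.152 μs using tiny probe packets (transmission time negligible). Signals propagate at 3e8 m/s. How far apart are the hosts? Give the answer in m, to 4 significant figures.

22.80 m

One-way propagation = RTT/2 = 0.076 μs.
d = s × t = 300000000 × 7.6e-08 = 22.80 m.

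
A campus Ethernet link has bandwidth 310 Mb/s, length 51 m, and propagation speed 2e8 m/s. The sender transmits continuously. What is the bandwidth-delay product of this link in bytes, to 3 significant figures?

9.88 bytes

Propagation delay = 51 / 200000000 = 2.55e-07 s.
BDP = R × t_prop = 310000000 × 2.55e-07 = 79.05 bits.
In bytes: 79.05/8 = 9.88 bytes.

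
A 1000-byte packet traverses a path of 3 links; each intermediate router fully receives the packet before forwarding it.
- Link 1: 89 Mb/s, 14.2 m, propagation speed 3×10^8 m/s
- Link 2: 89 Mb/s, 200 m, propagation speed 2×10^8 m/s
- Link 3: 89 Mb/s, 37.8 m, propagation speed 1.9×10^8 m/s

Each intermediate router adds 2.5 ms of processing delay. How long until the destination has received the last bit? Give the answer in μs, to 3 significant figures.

5270 μs

L = 1000 × 8 = 8000 bits.
Transmission delay per hop = L/R = 8000/89000000 = 89.8876 μs; 3 hops → 269.663 μs.
Propagation delays (d/s per hop): 0.0473333, 1, 0.198947 μs; sum = 1.24628 μs.
Processing at 2 router(s): 2 × 2.5 ms = 5000 μs.
End-to-end = 5270 μs.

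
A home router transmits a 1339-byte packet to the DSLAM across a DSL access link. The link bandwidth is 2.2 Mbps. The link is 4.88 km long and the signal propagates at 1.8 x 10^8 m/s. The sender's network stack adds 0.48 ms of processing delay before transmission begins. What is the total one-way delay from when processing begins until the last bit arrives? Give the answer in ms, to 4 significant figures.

L = 1339 × 8 = 10712 bits.
Transmission delay = L/R = 10712 / 2200000 = 4.86909 ms.
Propagation delay = d/s = 4880 m / 180000000 m/s = 0.0271111 ms.
Plus processing delay 0.48 ms = 0.48 ms.
Total = 5.376 ms.

5.376 ms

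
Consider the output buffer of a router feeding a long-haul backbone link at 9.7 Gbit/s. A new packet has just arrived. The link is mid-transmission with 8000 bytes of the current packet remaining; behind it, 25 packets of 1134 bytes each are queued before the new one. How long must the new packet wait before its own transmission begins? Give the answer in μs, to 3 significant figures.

Each queued packet: L/R = 9072/9700000000 = 0.935258 μs.
25 queued → 23.3814 μs.
Plus remaining 64000 bits of current packet: 6.59794 μs.
Queuing delay = 30.0 μs.

30.0 μs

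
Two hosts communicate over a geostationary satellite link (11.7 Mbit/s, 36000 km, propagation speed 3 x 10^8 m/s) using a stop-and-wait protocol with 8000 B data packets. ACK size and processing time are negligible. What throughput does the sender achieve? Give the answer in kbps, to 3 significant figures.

t_tx = L/R = 64000/11700000 = 0.00547009 s.
t_prop = 36000000/300000000 = 0.12 s; RTT = 0.24 s.
Cycle = t_tx + RTT = 0.24547 s.
Throughput = L / cycle = 64000 / 0.24547 = 261 kbps.

261 kbps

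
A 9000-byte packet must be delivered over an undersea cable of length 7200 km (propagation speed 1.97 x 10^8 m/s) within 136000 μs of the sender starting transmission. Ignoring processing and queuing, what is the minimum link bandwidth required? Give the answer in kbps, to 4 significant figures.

L = 72000 bits.
Propagation delay = 7200000 / 197000000 = 36548.2 μs.
Transmission budget = 136000 − 36548.2 = 99451.8 μs.
R ≥ L / t_tx = 72000 bits / 0.0994518 s = 724.0 kbps.

724.0 kbps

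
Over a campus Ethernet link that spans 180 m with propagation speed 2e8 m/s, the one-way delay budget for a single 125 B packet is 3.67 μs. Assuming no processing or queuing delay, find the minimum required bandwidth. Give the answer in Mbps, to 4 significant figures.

361.0 Mbps

L = 1000 bits.
Propagation delay = 180 / 200000000 = 0.9 μs.
Transmission budget = 3.67 − 0.9 = 2.77 μs.
R ≥ L / t_tx = 1000 bits / 2.77e-06 s = 361.0 Mbps.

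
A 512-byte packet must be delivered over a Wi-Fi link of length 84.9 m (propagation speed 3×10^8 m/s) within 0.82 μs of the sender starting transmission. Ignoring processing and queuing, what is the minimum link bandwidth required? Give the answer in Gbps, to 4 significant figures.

7.628 Gbps

L = 4096 bits.
Propagation delay = 84.9 / 300000000 = 0.283 μs.
Transmission budget = 0.82 − 0.283 = 0.537 μs.
R ≥ L / t_tx = 4096 bits / 5.37e-07 s = 7.628 Gbps.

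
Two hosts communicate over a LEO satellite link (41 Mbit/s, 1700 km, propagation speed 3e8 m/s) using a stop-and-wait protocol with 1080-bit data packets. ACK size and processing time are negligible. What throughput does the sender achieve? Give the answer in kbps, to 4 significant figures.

95.07 kbps

t_tx = L/R = 1080/41000000 = 2.63415e-05 s.
t_prop = 1700000/300000000 = 0.00566667 s; RTT = 0.0113333 s.
Cycle = t_tx + RTT = 0.0113597 s.
Throughput = L / cycle = 1080 / 0.0113597 = 95.07 kbps.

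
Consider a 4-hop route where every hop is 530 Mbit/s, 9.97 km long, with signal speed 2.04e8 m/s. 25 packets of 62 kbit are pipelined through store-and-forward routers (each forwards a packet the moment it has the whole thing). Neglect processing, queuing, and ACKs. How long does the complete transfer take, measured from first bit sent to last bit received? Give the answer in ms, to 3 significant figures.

Per-hop transmission t_tx = L/R = 62000/530000000 = 0.116981 ms.
Per-hop propagation t_prop = 9970/204000000 = 0.0488725 ms.
Pipeline fill: first packet needs 4·t_tx to clear all hops; remaining 24 packets each add one t_tx.
Total = (4+25-1)·t_tx + 4·t_prop = 28·0.116981 + 4·0.0488725 = 3.47 ms.

3.47 ms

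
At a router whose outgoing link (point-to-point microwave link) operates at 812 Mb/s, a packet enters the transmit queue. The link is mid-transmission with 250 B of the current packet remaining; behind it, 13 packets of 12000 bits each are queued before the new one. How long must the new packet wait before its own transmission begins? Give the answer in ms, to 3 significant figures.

Each queued packet: L/R = 12000/812000000 = 0.0147783 ms.
13 queued → 0.192118 ms.
Plus remaining 2000 bits of current packet: 0.00246305 ms.
Queuing delay = 0.195 ms.

0.195 ms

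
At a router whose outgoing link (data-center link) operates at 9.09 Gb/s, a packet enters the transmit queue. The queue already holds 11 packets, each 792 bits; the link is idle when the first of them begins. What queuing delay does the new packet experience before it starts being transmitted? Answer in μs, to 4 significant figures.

0.9584 μs

Each queued packet: L/R = 792/9090000000 = 0.0871287 μs.
11 queued → 0.958416 μs.
Queuing delay = 0.9584 μs.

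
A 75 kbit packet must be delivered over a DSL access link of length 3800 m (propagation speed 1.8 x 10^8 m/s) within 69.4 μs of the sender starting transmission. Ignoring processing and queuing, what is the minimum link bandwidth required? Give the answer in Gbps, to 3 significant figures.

Propagation delay = 3800 / 180000000 = 21.1111 μs.
Transmission budget = 69.4 − 21.1111 = 48.2889 μs.
R ≥ L / t_tx = 75000 bits / 4.82889e-05 s = 1.55 Gbps.

1.55 Gbps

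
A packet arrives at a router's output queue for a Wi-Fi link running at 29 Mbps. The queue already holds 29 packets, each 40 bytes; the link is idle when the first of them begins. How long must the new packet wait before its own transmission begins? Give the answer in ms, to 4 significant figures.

0.3200 ms

Each queued packet: L/R = 320/29000000 = 0.0110345 ms.
29 queued → 0.32 ms.
Queuing delay = 0.3200 ms.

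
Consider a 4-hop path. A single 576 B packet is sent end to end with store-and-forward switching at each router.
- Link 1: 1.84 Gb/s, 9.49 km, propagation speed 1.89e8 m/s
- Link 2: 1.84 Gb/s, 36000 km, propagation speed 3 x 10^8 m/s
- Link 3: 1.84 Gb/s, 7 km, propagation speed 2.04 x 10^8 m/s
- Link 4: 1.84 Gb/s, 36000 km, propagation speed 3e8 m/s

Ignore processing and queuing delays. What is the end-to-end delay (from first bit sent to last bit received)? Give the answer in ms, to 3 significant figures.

L = 576 × 8 = 4608 bits.
Transmission delay per hop = L/R = 4608/1840000000 = 0.00250435 ms; 4 hops → 0.0100174 ms.
Propagation delays (d/s per hop): 0.0502116, 120, 0.0343137, 120 ms; sum = 240.085 ms.
End-to-end = 240 ms.

240 ms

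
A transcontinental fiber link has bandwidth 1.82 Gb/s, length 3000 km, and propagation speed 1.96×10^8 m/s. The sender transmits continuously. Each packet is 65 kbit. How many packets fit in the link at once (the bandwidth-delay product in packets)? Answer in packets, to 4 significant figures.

428.6 packets

Propagation delay = 3000000 / 196000000 = 0.0153061 s.
BDP = R × t_prop = 1820000000 × 0.0153061 = 27857100 bits.
In packets of 65000 bits: 428.6 packets.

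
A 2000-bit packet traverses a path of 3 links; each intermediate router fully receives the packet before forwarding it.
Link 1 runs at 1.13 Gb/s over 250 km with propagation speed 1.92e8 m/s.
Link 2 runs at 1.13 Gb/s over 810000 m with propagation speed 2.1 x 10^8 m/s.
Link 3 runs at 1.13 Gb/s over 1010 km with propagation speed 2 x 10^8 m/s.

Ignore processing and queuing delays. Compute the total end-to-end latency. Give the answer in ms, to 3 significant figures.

Transmission delay per hop = L/R = 2000/1130000000 = 0.00176991 ms; 3 hops → 0.00530973 ms.
Propagation delays (d/s per hop): 1.30208, 3.85714, 5.05 ms; sum = 10.2092 ms.
End-to-end = 10.2 ms.

10.2 ms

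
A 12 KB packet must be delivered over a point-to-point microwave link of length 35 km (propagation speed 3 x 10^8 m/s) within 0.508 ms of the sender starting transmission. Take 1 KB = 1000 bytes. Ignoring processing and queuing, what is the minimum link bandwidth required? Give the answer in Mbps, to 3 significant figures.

L = 96000 bits.
Propagation delay = 35000 / 300000000 = 0.116667 ms.
Transmission budget = 0.508 − 0.116667 = 0.391333 ms.
R ≥ L / t_tx = 96000 bits / 0.000391333 s = 245 Mbps.

245 Mbps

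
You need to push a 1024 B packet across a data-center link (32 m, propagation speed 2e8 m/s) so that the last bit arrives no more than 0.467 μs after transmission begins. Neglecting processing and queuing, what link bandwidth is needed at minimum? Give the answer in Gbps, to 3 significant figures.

L = 8192 bits.
Propagation delay = 32 / 200000000 = 0.16 μs.
Transmission budget = 0.467 − 0.16 = 0.307 μs.
R ≥ L / t_tx = 8192 bits / 3.07e-07 s = 26.7 Gbps.

26.7 Gbps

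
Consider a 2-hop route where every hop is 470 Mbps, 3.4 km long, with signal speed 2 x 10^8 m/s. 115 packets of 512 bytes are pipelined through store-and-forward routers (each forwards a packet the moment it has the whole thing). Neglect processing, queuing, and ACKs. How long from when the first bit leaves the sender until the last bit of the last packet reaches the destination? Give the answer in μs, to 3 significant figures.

1040 μs

Per-hop transmission t_tx = L/R = 4096/470000000 = 8.71489 μs.
Per-hop propagation t_prop = 3400/200000000 = 17 μs.
Pipeline fill: first packet needs 2·t_tx to clear all hops; remaining 114 packets each add one t_tx.
Total = (2+115-1)·t_tx + 2·t_prop = 116·8.71489 + 2·17 = 1040 μs.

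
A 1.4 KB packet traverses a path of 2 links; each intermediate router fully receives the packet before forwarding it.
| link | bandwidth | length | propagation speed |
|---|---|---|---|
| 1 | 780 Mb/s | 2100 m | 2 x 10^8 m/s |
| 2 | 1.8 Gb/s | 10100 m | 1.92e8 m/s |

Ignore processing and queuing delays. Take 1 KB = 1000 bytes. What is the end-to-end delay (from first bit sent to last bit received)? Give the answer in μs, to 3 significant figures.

83.7 μs

L = 11200 bits.
Transmission delays (L/R per hop): 14.359, 6.22222 μs; sum = 20.5812 μs.
Propagation delays (d/s per hop): 10.5, 52.6042 μs; sum = 63.1042 μs.
End-to-end = 83.7 μs.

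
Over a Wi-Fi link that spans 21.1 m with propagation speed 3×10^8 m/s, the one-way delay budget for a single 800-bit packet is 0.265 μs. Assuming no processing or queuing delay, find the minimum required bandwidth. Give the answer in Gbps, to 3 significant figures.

4.11 Gbps

Propagation delay = 21.1 / 300000000 = 0.0703333 μs.
Transmission budget = 0.265 − 0.0703333 = 0.194667 μs.
R ≥ L / t_tx = 800 bits / 1.94667e-07 s = 4.11 Gbps.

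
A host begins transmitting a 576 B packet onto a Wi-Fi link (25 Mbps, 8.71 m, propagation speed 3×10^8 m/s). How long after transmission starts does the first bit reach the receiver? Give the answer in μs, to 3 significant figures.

0.0290 μs

First bit experiences only propagation delay: d/s = 8.71/300000000 = 0.0290 μs.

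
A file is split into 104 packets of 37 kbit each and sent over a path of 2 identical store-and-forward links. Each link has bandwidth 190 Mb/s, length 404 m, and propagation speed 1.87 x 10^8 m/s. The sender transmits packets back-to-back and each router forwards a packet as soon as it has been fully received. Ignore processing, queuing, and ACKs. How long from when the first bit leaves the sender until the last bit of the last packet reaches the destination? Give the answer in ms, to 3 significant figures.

20.5 ms

Per-hop transmission t_tx = L/R = 37000/190000000 = 0.194737 ms.
Per-hop propagation t_prop = 404/187000000 = 0.00216043 ms.
Pipeline fill: first packet needs 2·t_tx to clear all hops; remaining 103 packets each add one t_tx.
Total = (2+104-1)·t_tx + 2·t_prop = 105·0.194737 + 2·0.00216043 = 20.5 ms.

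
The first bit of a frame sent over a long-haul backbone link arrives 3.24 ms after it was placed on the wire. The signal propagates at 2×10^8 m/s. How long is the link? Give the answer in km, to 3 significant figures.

648 km

d = s × t_prop = 200000000 × 0.00324 = 648 km.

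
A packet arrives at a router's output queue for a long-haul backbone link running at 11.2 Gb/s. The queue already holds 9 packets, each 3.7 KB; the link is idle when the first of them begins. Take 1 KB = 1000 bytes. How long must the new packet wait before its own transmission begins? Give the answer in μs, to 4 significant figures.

Each queued packet: L/R = 29600/11200000000 = 2.64286 μs.
9 queued → 23.7857 μs.
Queuing delay = 23.79 μs.

23.79 μs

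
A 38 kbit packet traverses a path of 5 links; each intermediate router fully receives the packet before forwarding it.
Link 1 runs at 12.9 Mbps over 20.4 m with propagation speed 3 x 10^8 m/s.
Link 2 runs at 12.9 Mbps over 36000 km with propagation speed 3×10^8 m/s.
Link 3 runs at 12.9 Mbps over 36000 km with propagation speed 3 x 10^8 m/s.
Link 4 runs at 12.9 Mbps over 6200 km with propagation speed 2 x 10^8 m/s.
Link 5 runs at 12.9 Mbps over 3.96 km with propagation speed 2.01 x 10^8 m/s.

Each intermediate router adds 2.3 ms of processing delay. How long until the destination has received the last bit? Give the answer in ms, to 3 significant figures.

L = 38000 bits.
Transmission delay per hop = L/R = 38000/12900000 = 2.94574 ms; 5 hops → 14.7287 ms.
Propagation delays (d/s per hop): 6.8e-05, 120, 120, 31, 0.0197015 ms; sum = 271.02 ms.
Processing at 4 router(s): 4 × 2.3 ms = 9.2 ms.
End-to-end = 295 ms.

295 ms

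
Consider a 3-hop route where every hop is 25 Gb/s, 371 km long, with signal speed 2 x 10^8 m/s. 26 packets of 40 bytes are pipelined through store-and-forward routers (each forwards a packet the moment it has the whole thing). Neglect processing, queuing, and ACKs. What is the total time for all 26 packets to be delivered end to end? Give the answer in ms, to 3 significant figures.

5.57 ms

Per-hop transmission t_tx = L/R = 320/25000000000 = 1.28e-05 ms.
Per-hop propagation t_prop = 371000/200000000 = 1.855 ms.
Pipeline fill: first packet needs 3·t_tx to clear all hops; remaining 25 packets each add one t_tx.
Total = (3+26-1)·t_tx + 3·t_prop = 28·1.28e-05 + 3·1.855 = 5.57 ms.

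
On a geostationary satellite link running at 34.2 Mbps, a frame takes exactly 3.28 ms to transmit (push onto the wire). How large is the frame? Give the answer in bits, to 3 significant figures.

112000 bits

L = R × t_tx = 34200000 b/s × 0.00328 s = 112176 bits.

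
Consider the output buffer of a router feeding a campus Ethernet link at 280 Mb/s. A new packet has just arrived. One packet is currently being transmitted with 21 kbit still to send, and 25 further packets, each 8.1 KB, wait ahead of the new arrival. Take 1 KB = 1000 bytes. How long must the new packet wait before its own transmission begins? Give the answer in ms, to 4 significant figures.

5.861 ms

Each queued packet: L/R = 64800/280000000 = 0.231429 ms.
25 queued → 5.78571 ms.
Plus remaining 21000 bits of current packet: 0.075 ms.
Queuing delay = 5.861 ms.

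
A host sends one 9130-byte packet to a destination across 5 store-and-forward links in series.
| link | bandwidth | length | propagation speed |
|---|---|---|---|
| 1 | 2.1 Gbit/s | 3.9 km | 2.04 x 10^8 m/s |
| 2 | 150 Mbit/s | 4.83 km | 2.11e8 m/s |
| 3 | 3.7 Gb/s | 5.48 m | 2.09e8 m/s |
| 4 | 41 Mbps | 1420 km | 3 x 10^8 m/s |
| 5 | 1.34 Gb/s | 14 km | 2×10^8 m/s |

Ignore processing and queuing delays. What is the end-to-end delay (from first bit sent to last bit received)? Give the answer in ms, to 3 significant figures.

7.22 ms

L = 9130 × 8 = 73040 bits.
Transmission delays (L/R per hop): 0.034781, 0.486933, 0.0197405, 1.78146, 0.0545075 ms; sum = 2.37743 ms.
Propagation delays (d/s per hop): 0.0191176, 0.022891, 2.62201e-05, 4.73333, 0.07 ms; sum = 4.84537 ms.
End-to-end = 7.22 ms.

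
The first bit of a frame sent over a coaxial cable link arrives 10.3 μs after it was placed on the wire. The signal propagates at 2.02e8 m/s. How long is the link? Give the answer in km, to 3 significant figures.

2.08 km

d = s × t_prop = 202000000 × 1.03e-05 = 2.08 km.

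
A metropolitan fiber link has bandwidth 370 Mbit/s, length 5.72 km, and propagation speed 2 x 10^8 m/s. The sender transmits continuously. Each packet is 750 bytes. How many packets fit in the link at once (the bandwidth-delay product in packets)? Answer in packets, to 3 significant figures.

1.76 packets

Propagation delay = 5720 / 200000000 = 2.86e-05 s.
BDP = R × t_prop = 370000000 × 2.86e-05 = 10582 bits.
In packets of 6000 bits: 1.76 packets.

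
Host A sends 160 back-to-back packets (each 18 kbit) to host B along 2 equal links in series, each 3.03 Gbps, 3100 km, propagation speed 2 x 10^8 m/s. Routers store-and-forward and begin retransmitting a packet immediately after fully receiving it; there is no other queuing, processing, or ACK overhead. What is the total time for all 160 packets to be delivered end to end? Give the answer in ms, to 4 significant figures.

31.96 ms

Per-hop transmission t_tx = L/R = 18000/3030000000 = 0.00594059 ms.
Per-hop propagation t_prop = 3100000/200000000 = 15.5 ms.
Pipeline fill: first packet needs 2·t_tx to clear all hops; remaining 159 packets each add one t_tx.
Total = (2+160-1)·t_tx + 2·t_prop = 161·0.00594059 + 2·15.5 = 31.96 ms.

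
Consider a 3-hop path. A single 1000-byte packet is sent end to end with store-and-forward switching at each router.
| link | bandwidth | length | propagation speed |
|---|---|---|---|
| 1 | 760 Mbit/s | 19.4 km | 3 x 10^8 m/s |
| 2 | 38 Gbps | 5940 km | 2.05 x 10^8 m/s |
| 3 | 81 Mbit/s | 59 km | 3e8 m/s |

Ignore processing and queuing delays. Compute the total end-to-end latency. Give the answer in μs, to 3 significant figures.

L = 1000 × 8 = 8000 bits.
Transmission delays (L/R per hop): 10.5263, 0.210526, 98.7654 μs; sum = 109.502 μs.
Propagation delays (d/s per hop): 64.6667, 28975.6, 196.667 μs; sum = 29236.9 μs.
End-to-end = 29300 μs.

29300 μs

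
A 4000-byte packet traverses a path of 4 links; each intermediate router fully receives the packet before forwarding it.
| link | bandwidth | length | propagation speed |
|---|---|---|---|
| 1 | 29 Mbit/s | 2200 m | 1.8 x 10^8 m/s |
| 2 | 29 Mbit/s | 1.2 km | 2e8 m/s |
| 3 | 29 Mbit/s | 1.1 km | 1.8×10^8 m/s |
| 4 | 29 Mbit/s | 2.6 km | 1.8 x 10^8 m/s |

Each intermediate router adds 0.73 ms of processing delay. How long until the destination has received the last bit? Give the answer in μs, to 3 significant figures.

L = 4000 × 8 = 32000 bits.
Transmission delay per hop = L/R = 32000/29000000 = 1103.45 μs; 4 hops → 4413.79 μs.
Propagation delays (d/s per hop): 12.2222, 6, 6.11111, 14.4444 μs; sum = 38.7778 μs.
Processing at 3 router(s): 3 × 0.73 ms = 2190 μs.
End-to-end = 6640 μs.

6640 μs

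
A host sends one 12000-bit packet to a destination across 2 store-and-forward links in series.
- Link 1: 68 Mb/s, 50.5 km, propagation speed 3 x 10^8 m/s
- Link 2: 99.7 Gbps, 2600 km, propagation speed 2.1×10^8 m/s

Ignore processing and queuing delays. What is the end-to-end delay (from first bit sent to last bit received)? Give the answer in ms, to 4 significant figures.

Transmission delays (L/R per hop): 0.176471, 0.000120361 ms; sum = 0.176591 ms.
Propagation delays (d/s per hop): 0.168333, 12.381 ms; sum = 12.5493 ms.
End-to-end = 12.73 ms.

12.73 ms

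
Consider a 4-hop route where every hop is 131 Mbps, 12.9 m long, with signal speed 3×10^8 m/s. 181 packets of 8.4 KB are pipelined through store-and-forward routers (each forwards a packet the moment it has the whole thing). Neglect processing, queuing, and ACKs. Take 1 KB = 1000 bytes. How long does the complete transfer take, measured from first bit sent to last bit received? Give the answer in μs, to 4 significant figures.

Per-hop transmission t_tx = L/R = 67200/131000000 = 512.977 μs.
Per-hop propagation t_prop = 12.9/300000000 = 0.043 μs.
Pipeline fill: first packet needs 4·t_tx to clear all hops; remaining 180 packets each add one t_tx.
Total = (4+181-1)·t_tx + 4·t_prop = 184·512.977 + 4·0.043 = 94390 μs.

94390 μs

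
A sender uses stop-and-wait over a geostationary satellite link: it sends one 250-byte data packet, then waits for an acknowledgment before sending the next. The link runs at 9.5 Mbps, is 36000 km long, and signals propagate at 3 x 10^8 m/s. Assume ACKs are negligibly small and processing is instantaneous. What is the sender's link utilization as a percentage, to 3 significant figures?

t_tx = L/R = 2000/9500000 = 0.000210526 s.
t_prop = 36000000/300000000 = 0.12 s; RTT = 0.24 s.
Cycle = t_tx + RTT = 0.240211 s.
Utilization = t_tx / cycle = 0.000210526/0.240211 = 0.0876 %.

0.0876 %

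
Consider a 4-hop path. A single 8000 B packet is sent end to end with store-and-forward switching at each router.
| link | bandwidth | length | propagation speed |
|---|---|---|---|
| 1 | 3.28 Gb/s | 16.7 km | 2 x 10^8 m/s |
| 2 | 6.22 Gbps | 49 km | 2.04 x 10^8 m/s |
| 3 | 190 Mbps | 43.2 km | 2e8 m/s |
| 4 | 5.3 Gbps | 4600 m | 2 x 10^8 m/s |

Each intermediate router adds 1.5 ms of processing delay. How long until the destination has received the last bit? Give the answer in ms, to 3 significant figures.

5.44 ms

L = 8000 × 8 = 64000 bits.
Transmission delays (L/R per hop): 0.0195122, 0.0102894, 0.336842, 0.0120755 ms; sum = 0.378719 ms.
Propagation delays (d/s per hop): 0.0835, 0.240196, 0.216, 0.023 ms; sum = 0.562696 ms.
Processing at 3 router(s): 3 × 1.5 ms = 4.5 ms.
End-to-end = 5.44 ms.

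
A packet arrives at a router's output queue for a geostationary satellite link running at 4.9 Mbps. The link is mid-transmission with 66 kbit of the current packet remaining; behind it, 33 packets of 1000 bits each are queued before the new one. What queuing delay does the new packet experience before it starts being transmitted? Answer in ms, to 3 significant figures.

20.2 ms

Each queued packet: L/R = 1000/4900000 = 0.204082 ms.
33 queued → 6.73469 ms.
Plus remaining 66000 bits of current packet: 13.4694 ms.
Queuing delay = 20.2 ms.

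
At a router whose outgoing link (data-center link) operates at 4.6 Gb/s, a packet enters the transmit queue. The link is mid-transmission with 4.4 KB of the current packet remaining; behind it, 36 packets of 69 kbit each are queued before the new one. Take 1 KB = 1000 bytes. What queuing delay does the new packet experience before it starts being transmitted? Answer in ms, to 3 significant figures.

0.548 ms

Each queued packet: L/R = 69000/4600000000 = 0.015 ms.
36 queued → 0.54 ms.
Plus remaining 35200 bits of current packet: 0.00765217 ms.
Queuing delay = 0.548 ms.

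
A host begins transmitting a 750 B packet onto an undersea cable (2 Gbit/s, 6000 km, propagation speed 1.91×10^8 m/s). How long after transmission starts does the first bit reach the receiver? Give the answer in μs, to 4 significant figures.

First bit experiences only propagation delay: d/s = 6000000/191000000 = 31410 μs.

31410 μs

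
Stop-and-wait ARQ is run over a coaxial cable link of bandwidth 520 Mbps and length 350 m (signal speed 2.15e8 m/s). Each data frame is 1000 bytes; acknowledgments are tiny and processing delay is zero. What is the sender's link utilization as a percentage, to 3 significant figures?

t_tx = L/R = 8000/520000000 = 1.53846e-05 s.
t_prop = 350/215000000 = 1.62791e-06 s; RTT = 3.25581e-06 s.
Cycle = t_tx + RTT = 1.86404e-05 s.
Utilization = t_tx / cycle = 1.53846e-05/1.86404e-05 = 82.5 %.

82.5 %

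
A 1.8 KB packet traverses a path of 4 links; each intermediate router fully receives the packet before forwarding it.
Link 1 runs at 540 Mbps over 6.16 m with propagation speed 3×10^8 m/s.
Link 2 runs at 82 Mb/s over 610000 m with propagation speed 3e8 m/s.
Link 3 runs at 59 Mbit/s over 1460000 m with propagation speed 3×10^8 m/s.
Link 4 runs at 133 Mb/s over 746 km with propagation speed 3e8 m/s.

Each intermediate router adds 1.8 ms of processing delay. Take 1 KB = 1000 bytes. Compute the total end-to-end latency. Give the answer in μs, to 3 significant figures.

L = 14400 bits.
Transmission delays (L/R per hop): 26.6667, 175.61, 244.068, 108.271 μs; sum = 554.615 μs.
Propagation delays (d/s per hop): 0.0205333, 2033.33, 4866.67, 2486.67 μs; sum = 9386.69 μs.
Processing at 3 router(s): 3 × 1.8 ms = 5400 μs.
End-to-end = 15300 μs.

15300 μs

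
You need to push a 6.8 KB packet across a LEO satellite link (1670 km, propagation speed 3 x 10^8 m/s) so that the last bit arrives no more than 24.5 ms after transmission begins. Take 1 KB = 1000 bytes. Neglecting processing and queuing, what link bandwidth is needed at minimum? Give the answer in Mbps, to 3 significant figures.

L = 54400 bits.
Propagation delay = 1670000 / 300000000 = 5.56667 ms.
Transmission budget = 24.5 − 5.56667 = 18.9333 ms.
R ≥ L / t_tx = 54400 bits / 0.0189333 s = 2.87 Mbps.

2.87 Mbps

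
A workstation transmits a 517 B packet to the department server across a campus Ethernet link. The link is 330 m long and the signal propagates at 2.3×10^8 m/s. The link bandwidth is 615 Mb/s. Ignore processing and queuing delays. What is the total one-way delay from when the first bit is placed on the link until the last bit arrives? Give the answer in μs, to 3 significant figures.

L = 517 × 8 = 4136 bits.
Transmission delay = L/R = 4136 / 615000000 = 6.7252 μs.
Propagation delay = d/s = 330 m / 2.3e+08 m/s = 1.43478 μs.
Total = 8.16 μs.

8.16 μs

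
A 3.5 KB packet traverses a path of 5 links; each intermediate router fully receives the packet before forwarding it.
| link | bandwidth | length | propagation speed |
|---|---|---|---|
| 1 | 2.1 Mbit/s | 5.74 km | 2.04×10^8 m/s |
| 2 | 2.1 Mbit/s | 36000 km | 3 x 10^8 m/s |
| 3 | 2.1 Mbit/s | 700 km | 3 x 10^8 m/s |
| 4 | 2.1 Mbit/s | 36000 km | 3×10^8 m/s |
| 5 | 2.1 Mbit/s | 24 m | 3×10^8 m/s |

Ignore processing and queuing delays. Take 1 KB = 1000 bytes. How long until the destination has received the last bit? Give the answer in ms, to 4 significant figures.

L = 28000 bits.
Transmission delay per hop = L/R = 28000/2100000 = 13.3333 ms; 5 hops → 66.6667 ms.
Propagation delays (d/s per hop): 0.0281373, 120, 2.33333, 120, 8e-05 ms; sum = 242.362 ms.
End-to-end = 309.0 ms.

309.0 ms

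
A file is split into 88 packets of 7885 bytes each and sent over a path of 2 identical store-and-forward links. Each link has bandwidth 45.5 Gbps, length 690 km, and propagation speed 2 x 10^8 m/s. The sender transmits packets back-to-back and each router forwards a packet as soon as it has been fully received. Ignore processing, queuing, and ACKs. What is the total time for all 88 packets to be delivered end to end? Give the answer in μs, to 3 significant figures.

7020 μs

Per-hop transmission t_tx = L/R = 63080/45500000000 = 1.38637 μs.
Per-hop propagation t_prop = 690000/200000000 = 3450 μs.
Pipeline fill: first packet needs 2·t_tx to clear all hops; remaining 87 packets each add one t_tx.
Total = (2+88-1)·t_tx + 2·t_prop = 89·1.38637 + 2·3450 = 7020 μs.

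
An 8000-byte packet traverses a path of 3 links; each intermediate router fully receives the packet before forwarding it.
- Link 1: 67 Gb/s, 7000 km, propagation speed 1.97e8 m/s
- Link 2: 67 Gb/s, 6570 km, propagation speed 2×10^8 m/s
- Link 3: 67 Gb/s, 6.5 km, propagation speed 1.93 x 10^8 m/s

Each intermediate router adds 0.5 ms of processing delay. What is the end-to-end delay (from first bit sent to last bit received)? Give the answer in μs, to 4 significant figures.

L = 8000 × 8 = 64000 bits.
Transmission delay per hop = L/R = 64000/67000000000 = 0.955224 μs; 3 hops → 2.86567 μs.
Propagation delays (d/s per hop): 35533, 32850, 33.6788 μs; sum = 68416.7 μs.
Processing at 2 router(s): 2 × 0.5 ms = 1000 μs.
End-to-end = 69420 μs.

69420 μs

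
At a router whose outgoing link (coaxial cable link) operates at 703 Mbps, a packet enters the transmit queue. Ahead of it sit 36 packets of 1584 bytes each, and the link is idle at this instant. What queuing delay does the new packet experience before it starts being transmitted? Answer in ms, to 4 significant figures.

Each queued packet: L/R = 12672/703000000 = 0.0180256 ms.
36 queued → 0.648922 ms.
Queuing delay = 0.6489 ms.

0.6489 ms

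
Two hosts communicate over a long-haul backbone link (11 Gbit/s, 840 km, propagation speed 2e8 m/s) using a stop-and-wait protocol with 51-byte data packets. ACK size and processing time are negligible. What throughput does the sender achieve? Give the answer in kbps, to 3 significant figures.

48.6 kbps

t_tx = L/R = 408/11000000000 = 3.70909e-08 s.
t_prop = 840000/200000000 = 0.0042 s; RTT = 0.0084 s.
Cycle = t_tx + RTT = 0.00840004 s.
Throughput = L / cycle = 408 / 0.00840004 = 48.6 kbps.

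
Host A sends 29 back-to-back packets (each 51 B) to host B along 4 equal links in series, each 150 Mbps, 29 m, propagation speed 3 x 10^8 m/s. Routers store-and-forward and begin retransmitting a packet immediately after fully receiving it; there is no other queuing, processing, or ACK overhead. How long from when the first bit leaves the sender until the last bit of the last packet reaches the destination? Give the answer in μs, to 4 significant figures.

87.43 μs

Per-hop transmission t_tx = L/R = 408/150000000 = 2.72 μs.
Per-hop propagation t_prop = 29/300000000 = 0.0966667 μs.
Pipeline fill: first packet needs 4·t_tx to clear all hops; remaining 28 packets each add one t_tx.
Total = (4+29-1)·t_tx + 4·t_prop = 32·2.72 + 4·0.0966667 = 87.43 μs.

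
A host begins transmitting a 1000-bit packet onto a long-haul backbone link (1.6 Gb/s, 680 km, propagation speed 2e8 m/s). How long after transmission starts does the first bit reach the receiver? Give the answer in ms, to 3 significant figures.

3.40 ms

First bit experiences only propagation delay: d/s = 680000/200000000 = 3.40 ms.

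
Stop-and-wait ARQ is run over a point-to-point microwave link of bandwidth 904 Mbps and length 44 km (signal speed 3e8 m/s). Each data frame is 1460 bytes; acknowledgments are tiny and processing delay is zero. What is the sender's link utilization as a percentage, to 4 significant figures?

t_tx = L/R = 11680/904000000 = 1.29204e-05 s.
t_prop = 44000/300000000 = 0.000146667 s; RTT = 0.000293333 s.
Cycle = t_tx + RTT = 0.000306254 s.
Utilization = t_tx / cycle = 1.29204e-05/0.000306254 = 4.219 %.

4.219 %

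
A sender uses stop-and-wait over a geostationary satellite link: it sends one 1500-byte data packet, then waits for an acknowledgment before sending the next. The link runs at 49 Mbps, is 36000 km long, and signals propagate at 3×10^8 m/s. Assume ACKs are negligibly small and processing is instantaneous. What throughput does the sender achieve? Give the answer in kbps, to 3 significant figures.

t_tx = L/R = 12000/49000000 = 0.000244898 s.
t_prop = 36000000/300000000 = 0.12 s; RTT = 0.24 s.
Cycle = t_tx + RTT = 0.240245 s.
Throughput = L / cycle = 12000 / 0.240245 = 49.9 kbps.

49.9 kbps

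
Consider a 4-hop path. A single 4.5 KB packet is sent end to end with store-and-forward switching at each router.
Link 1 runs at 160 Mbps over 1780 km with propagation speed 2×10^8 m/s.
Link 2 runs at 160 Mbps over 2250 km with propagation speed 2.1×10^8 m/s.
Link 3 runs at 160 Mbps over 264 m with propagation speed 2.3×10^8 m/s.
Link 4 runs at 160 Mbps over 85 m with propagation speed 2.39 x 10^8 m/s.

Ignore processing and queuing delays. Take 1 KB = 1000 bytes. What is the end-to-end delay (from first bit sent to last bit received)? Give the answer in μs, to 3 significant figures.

L = 36000 bits.
Transmission delay per hop = L/R = 36000/160000000 = 225 μs; 4 hops → 900 μs.
Propagation delays (d/s per hop): 8900, 10714.3, 1.14783, 0.355649 μs; sum = 19615.8 μs.
End-to-end = 20500 μs.

20500 μs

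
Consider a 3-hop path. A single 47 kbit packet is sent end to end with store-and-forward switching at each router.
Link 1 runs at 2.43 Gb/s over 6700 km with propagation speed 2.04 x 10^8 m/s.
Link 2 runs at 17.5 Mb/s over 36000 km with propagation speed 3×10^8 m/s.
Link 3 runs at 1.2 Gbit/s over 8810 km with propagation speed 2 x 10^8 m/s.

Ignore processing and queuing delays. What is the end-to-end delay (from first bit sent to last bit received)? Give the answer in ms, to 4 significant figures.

199.6 ms

L = 47000 bits.
Transmission delays (L/R per hop): 0.0193416, 2.68571, 0.0391667 ms; sum = 2.74422 ms.
Propagation delays (d/s per hop): 32.8431, 120, 44.05 ms; sum = 196.893 ms.
End-to-end = 199.6 ms.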